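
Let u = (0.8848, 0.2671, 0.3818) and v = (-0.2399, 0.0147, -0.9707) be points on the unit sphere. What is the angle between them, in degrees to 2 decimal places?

125.38°

u·v = -0.5790; |u| = 1.0000, |v| = 1.0000.
cos θ = (u·v)/(|u||v|) = -0.5789, so θ = 125.38°.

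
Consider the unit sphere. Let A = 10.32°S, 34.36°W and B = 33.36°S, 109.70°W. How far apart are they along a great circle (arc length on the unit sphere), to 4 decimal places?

Let φ₁ = -0.1801 rad, φ₂ = -0.5822 rad, and Δλ = -1.3149 rad.
Haversine: a = sin²(Δφ/2) + cos φ₁ cos φ₂ sin²(Δλ/2) = 0.0399 + (0.9838)(0.8352)(0.3735) = 0.34676.
Central angle c = 2·arcsin(√a) = 1.25931 rad.
On the unit sphere the arc length equals the central angle: 1.2593.

1.2593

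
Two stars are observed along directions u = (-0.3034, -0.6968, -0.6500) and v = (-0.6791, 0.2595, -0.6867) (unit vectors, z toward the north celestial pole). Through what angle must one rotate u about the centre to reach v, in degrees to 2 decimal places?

61.87°

u·v = 0.4716; |u| = 1.0000, |v| = 1.0000.
cos θ = (u·v)/(|u||v|) = 0.4715, so θ = 61.87°.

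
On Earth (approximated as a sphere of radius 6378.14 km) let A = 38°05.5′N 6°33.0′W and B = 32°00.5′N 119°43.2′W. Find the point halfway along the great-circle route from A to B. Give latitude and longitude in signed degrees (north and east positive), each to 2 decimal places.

51.82°, -66.37°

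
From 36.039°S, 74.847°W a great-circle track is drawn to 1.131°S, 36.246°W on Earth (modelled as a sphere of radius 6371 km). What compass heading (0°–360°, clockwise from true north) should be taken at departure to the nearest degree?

55°

Δλ = 38.601° = 0.6737 rad.
y = sin Δλ · cos φ₂ = (0.6239)(0.9998) = 0.6238
x = cos φ₁ sin φ₂ − sin φ₁ cos φ₂ cos Δλ = (0.8086)(-0.0197) − (-0.5883)(0.9998)(0.7815) = 0.4437
θ = atan2(y, x) = 54.57°, so the bearing is 55°.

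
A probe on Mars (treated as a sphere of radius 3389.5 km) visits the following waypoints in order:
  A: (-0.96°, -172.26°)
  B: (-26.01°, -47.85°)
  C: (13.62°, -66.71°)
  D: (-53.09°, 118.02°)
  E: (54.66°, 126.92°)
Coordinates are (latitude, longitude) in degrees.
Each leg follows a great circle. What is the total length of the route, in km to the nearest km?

Leg A→B: central angle 2.0949 rad, distance 7100.7 km.
Leg B→C: central angle 0.7622 rad, distance 2583.6 km.
Leg C→D: central angle 2.4496 rad, distance 8302.9 km.
Leg D→E: central angle 1.8850 rad, distance 6389.2 km.
Total: 7100.7 + 2583.6 + 8302.9 + 6389.2 ≈ 24376 km.

24376 km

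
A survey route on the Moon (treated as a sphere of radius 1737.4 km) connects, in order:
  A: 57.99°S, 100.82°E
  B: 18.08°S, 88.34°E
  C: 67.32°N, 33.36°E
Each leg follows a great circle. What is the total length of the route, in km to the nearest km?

Leg A→B: central angle 0.7149 rad, distance 1242.1 km.
Leg B→C: central angle 1.6469 rad, distance 2861.3 km.
Total: 1242.1 + 2861.3 ≈ 4103 km.

4103 km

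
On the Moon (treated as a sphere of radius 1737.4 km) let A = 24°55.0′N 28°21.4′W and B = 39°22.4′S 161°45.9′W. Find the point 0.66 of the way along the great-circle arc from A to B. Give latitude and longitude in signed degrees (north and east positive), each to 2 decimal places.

Central angle δ = 2.4174 rad. Interpolating on the sphere with fraction f = 0.66:
P = [sin((1−f)δ)·A + sin(fδ)·B] / sin δ = 1.1055·A + 1.5089·B in Cartesian coordinates,
giving P = (-0.2255, -0.8412, -0.4914), i.e. latitude -29.44°, longitude -105.01°.

-29.44°, -105.01°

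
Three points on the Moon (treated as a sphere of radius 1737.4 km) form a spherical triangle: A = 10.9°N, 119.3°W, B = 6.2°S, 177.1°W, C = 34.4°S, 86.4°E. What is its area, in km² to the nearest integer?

2478228 km²

Side lengths (central angles): a = 1.6026, b = 2.5624, c = 1.0475 rad; semiperimeter s = 2.6063.
By l'Huilier's theorem, tan(E/4) = √[tan(s/2) tan((s−a)/2) tan((s−b)/2) tan((s−c)/2)], giving spherical excess E = 0.8210 rad.
Area = E·R² = 0.8210 × (1737.4)² ≈ 2478228 km².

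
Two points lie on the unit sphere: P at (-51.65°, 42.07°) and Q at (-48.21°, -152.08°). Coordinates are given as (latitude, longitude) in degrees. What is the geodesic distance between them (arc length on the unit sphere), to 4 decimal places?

1.3860

In radians: φ₁ = -0.9015, φ₂ = -0.8414, Δλ = 165.850° = 2.8946 rad.
cos c = sin φ₁ sin φ₂ + cos φ₁ cos φ₂ cos Δλ = (-0.7842)(-0.7456) + (0.6205)(0.6664)(-0.9697) = 0.18379,
so c = arccos(0.18379) = 1.38596 rad.
On the unit sphere the arc length equals the central angle: 1.3860.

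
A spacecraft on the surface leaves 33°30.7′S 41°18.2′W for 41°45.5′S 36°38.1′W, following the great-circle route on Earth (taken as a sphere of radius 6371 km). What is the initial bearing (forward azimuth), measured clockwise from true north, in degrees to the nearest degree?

157°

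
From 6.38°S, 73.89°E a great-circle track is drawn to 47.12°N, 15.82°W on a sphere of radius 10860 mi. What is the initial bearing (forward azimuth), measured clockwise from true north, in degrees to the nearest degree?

With φ₁ = -0.1114, φ₂ = 0.8224, Δλ = -1.5657 rad, the forward-azimuth formula gives
θ = atan2( sin Δλ cos φ₂ , cos φ₁ sin φ₂ − sin φ₁ cos φ₂ cos Δλ ) = atan2(-0.6805, 0.7286) = -43.04°.
Adding 360° brings this into [0°, 360°): 317°.

317°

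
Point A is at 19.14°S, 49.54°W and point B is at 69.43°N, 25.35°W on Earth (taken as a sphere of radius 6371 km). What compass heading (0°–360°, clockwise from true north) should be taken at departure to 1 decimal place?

8.3°

Δλ = 24.190° = 0.4222 rad.
y = sin Δλ · cos φ₂ = (0.4098)(0.3514) = 0.1440
x = cos φ₁ sin φ₂ − sin φ₁ cos φ₂ cos Δλ = (0.9447)(0.9362) − (-0.3279)(0.3514)(0.9122) = 0.9896
θ = atan2(y, x) = 8.28°, so the bearing is 8.3°.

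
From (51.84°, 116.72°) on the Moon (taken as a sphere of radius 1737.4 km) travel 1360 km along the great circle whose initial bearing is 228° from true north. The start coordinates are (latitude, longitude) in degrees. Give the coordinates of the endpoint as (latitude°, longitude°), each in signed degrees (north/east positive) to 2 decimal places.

15.42°, 83.79°

Angular distance δ = d/R = 1360/1737.4 = 0.78278 rad; initial bearing θ = 3.9794 rad.
sin φ₂ = sin φ₁ cos δ + cos φ₁ sin δ cos θ = (0.7863)(0.7090) + (0.6179)(0.7053)(-0.6691) = 0.2659, so φ₂ = 15.42°.
Δλ = atan2(sin θ sin δ cos φ₁, cos δ − sin φ₁ sin φ₂) = atan2(-0.3238, 0.4999) = -32.934°.
λ₂ = 116.720° − 32.934° = 83.79°.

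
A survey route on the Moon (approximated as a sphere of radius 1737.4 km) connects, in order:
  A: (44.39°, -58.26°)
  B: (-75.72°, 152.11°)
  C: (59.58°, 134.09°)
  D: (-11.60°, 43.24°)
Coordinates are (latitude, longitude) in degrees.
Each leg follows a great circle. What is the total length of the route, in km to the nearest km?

11593 km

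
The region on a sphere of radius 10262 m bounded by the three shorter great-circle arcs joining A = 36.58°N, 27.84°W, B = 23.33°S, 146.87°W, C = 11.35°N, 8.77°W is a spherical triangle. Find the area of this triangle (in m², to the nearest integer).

Side lengths (central angles): a = 2.4159, b = 0.5328, c = 2.2066 rad; semiperimeter s = 2.5776.
By l'Huilier's theorem, tan(E/4) = √[tan(s/2) tan((s−a)/2) tan((s−b)/2) tan((s−c)/2)], giving spherical excess E = 1.1408 rad.
Area = E·R² = 1.1408 × (10262)² ≈ 120133961 m².

120133961 m²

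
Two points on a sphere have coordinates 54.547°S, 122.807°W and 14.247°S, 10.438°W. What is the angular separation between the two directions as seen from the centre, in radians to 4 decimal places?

In radians: φ₁ = -0.9520, φ₂ = -0.2487, Δλ = 112.369° = 1.9612 rad.
cos c = sin φ₁ sin φ₂ + cos φ₁ cos φ₂ cos Δλ = (-0.8146)(-0.2461) + (0.5800)(0.9692)(-0.3806) = -0.01348,
so c = arccos(-0.01348) = 1.58428 rad.
So the angular separation is 1.5843 rad.

1.5843 rad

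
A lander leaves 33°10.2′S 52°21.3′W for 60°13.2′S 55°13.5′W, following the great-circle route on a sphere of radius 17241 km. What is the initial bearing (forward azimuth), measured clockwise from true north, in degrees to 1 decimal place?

With φ₁ = -0.5789, φ₂ = -1.0510, Δλ = -0.0501 rad, the forward-azimuth formula gives
θ = atan2( sin Δλ cos φ₂ , cos φ₁ sin φ₂ − sin φ₁ cos φ₂ cos Δλ ) = atan2(-0.0249, -0.4551) = -176.87°.
Adding 360° brings this into [0°, 360°): 183.1°.

183.1°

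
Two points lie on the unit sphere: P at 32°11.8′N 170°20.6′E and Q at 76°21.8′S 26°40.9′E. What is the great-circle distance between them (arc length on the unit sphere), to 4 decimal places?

2.3165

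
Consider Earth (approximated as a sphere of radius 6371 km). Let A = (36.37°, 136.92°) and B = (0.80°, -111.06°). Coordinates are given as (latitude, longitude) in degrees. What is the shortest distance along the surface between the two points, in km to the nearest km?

11906 km

Let φ₁ = 0.6348 rad, φ₂ = 0.0140 rad, and Δλ = 1.9551 rad.
cos c = sin φ₁ sin φ₂ + cos φ₁ cos φ₂ cos Δλ = (0.5930)(0.0140) + (0.8052)(0.9999)(-0.3749) = -0.29359,
so c = arccos(-0.29359) = 1.86877 rad.
Distance = R·c = 6371 × 1.8688 ≈ 11906 km.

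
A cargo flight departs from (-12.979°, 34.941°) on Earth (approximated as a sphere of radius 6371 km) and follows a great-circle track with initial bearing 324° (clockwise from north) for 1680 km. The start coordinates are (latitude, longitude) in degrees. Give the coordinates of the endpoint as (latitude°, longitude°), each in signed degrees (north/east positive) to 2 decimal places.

Angular distance δ = d/R = 1680/6371 = 0.26369 rad; initial bearing θ = 5.6549 rad.
sin φ₂ = sin φ₁ cos δ + cos φ₁ sin δ cos θ = (-0.2246)(0.9654) + (0.9745)(0.2606)(0.8090) = -0.0113, so φ₂ = -0.65°.
Δλ = atan2(sin θ sin δ cos φ₁, cos δ − sin φ₁ sin φ₂) = atan2(-0.1493, 0.9629) = -8.813°.
λ₂ = 34.941° − 8.813° = 26.13°.

-0.65°, 26.13°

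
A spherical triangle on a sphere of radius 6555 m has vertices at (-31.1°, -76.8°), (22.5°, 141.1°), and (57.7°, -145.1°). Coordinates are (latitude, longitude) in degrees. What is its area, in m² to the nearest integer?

79447876 m²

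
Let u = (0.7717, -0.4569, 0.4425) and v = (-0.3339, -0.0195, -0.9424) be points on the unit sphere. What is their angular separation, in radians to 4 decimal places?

2.2993 rad

u·v = -0.6658; |u| = 1.0000, |v| = 1.0000.
cos θ = (u·v)/(|u||v|) = -0.6657, so θ = 2.2993 rad.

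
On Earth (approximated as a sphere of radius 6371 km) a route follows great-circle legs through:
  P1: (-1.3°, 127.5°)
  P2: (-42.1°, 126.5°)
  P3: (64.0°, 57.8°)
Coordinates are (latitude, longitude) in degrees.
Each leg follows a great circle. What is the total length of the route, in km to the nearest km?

Leg P1→P2: central angle 0.7123 rad, distance 4537.9 km.
Leg P2→P3: central angle 2.0765 rad, distance 13229.4 km.
Total: 4537.9 + 13229.4 ≈ 17767 km.

17767 km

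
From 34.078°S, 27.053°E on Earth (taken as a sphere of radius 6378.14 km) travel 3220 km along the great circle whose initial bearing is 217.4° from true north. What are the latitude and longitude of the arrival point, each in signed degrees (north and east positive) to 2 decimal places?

-53.97°, -2.91°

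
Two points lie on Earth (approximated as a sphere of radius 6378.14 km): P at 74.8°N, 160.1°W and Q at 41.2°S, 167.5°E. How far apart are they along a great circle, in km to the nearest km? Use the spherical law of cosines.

With latitudes φ₁ = 74.800°, φ₂ = -41.200° and longitude difference Δλ = -32.400°:
cos c = sin φ₁ sin φ₂ + cos φ₁ cos φ₂ cos Δλ = (0.9650)(-0.6587) + (0.2622)(0.7524)(0.8443) = -0.46908,
so c = arccos(-0.46908) = 2.05905 rad.
Distance = R·c = 6378.14 × 2.0590 ≈ 13133 km.

13133 km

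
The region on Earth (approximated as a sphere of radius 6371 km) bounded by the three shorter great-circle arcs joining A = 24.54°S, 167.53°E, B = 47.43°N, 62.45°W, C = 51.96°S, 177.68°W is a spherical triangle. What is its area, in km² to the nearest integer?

53812122 km²

Side lengths (central angles): a = 2.4306, b = 0.5175, c = 2.3484 rad; semiperimeter s = 2.6482.
By l'Huilier's theorem, tan(E/4) = √[tan(s/2) tan((s−a)/2) tan((s−b)/2) tan((s−c)/2)], giving spherical excess E = 1.3258 rad.
Area = E·R² = 1.3258 × (6371)² ≈ 53812122 km².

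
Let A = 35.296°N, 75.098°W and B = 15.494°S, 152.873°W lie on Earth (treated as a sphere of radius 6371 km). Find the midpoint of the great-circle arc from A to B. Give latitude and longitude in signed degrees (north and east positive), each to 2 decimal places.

12.61°, -117.81°

The central angle between A and B is δ = 1.5586 rad.
With f = 0.5, the slerp weights are sin((1−f)δ)/sin δ = 0.7028 and sin(fδ)/sin δ = 0.7028.
Weighted sum of the unit vectors: (0.7028)·(0.2099,-0.7887,0.5778) + (0.7028)·(-0.8577,-0.4394,-0.2671) = (-0.4553, -0.8632, 0.2183).
Converting back: φ = atan2(z, √(x²+y²)) = 12.61°, λ = atan2(y, x) = -117.81°.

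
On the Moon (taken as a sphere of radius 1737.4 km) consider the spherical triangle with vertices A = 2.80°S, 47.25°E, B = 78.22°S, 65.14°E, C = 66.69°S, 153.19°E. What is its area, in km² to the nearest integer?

894794 km²

Side lengths (central angles): a = 0.4469, b = 1.6345, c = 1.3265 rad; semiperimeter s = 1.7040.
By l'Huilier's theorem, tan(E/4) = √[tan(s/2) tan((s−a)/2) tan((s−b)/2) tan((s−c)/2)], giving spherical excess E = 0.2964 rad.
Area = E·R² = 0.2964 × (1737.4)² ≈ 894794 km².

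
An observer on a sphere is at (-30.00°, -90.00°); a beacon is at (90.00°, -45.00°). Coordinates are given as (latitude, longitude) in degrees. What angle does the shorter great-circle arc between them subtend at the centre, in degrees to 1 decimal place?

120.0°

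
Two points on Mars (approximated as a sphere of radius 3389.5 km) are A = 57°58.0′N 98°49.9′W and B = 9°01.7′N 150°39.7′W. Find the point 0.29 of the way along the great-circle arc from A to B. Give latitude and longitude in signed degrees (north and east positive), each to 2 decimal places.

46.41°, -122.15°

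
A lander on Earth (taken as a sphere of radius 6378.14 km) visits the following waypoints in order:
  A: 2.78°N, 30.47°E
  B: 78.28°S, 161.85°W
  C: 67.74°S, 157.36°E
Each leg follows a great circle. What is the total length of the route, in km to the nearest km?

13308 km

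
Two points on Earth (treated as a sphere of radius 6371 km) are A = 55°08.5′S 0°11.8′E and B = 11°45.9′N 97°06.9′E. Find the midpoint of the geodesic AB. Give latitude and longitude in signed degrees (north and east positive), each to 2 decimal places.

The central angle between A and B is δ = 1.8077 rad.
With f = 0.5, the slerp weights are sin((1−f)δ)/sin δ = 0.8083 and sin(fδ)/sin δ = 0.8083.
Weighted sum of the unit vectors: (0.8083)·(0.5715,0.0020,-0.8206) + (0.8083)·(-0.1213,0.9715,0.2039) = (0.3640, 0.7868, -0.4985).
Converting back: φ = atan2(z, √(x²+y²)) = -29.90°, λ = atan2(y, x) = 65.18°.

-29.90°, 65.18°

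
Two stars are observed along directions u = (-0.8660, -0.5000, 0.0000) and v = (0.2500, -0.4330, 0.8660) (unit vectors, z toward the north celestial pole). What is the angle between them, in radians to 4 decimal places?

1.5708 rad

u·v = 0.0000; |u| = 1.0000, |v| = 1.0000.
cos θ = (u·v)/(|u||v|) = 0.0000, so θ = 1.5708 rad.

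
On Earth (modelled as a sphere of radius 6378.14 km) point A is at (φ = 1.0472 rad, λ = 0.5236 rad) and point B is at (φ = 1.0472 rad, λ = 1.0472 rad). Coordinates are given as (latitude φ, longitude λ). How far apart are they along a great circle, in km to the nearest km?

1655 km

Let φ₁ = 1.0472 rad, φ₂ = 1.0472 rad, and Δλ = 0.5236 rad.
Haversine: a = sin²(Δφ/2) + cos φ₁ cos φ₂ sin²(Δλ/2) = 0.0000 + (0.5000)(0.5000)(0.0670) = 0.01675.
Central angle c = 2·arcsin(√a) = 0.25955 rad.
Distance = R·c = 6378.14 × 0.2595 ≈ 1655 km.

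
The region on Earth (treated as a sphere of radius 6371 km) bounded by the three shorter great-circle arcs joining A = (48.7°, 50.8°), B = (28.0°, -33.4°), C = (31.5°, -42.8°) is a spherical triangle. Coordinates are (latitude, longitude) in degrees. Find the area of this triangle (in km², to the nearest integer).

3873094 km²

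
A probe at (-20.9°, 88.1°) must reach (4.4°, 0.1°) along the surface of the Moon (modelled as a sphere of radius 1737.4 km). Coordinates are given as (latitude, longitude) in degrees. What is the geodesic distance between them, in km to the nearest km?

2720 km

With latitudes φ₁ = -20.900°, φ₂ = 4.400° and longitude difference Δλ = -88.000°:
cos c = sin φ₁ sin φ₂ + cos φ₁ cos φ₂ cos Δλ = (-0.3567)(0.0767) + (0.9342)(0.9971)(0.0349) = 0.00514,
so c = arccos(0.00514) = 1.56566 rad.
Distance = R·c = 1737.4 × 1.5657 ≈ 2720 km.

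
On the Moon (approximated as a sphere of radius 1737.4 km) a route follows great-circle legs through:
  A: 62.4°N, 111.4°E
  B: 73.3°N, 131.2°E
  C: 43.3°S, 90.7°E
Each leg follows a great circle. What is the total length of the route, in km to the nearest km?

4031 km

Leg A→B: central angle 0.2281 rad, distance 396.4 km.
Leg B→C: central angle 2.0919 rad, distance 3634.5 km.
Total: 396.4 + 3634.5 ≈ 4031 km.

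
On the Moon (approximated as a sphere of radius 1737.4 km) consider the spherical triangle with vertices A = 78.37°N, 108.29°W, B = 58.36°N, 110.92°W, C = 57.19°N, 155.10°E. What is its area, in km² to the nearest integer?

331551 km²

Side lengths (central angles): a = 0.8012, b = 0.6255, c = 0.3496 rad; semiperimeter s = 0.8882.
By l'Huilier's theorem, tan(E/4) = √[tan(s/2) tan((s−a)/2) tan((s−b)/2) tan((s−c)/2)], giving spherical excess E = 0.1098 rad.
Area = E·R² = 0.1098 × (1737.4)² ≈ 331551 km².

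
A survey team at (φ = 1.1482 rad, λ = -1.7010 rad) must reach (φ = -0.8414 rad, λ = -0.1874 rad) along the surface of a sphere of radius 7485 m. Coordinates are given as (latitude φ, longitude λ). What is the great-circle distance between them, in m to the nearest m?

17196 m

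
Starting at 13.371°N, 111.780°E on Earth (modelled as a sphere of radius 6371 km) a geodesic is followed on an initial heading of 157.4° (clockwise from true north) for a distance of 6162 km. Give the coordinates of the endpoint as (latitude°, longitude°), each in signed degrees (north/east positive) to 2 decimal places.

-37.46°, 135.27°

Angular distance δ = d/R = 6162/6371 = 0.96720 rad; initial bearing θ = 2.7471 rad.
sin φ₂ = sin φ₁ cos δ + cos φ₁ sin δ cos θ = (0.2313)(0.5676) + (0.9729)(0.8233)(-0.9232) = -0.6082, so φ₂ = -37.46°.
Δλ = atan2(sin θ sin δ cos φ₁, cos δ − sin φ₁ sin φ₂) = atan2(0.3078, 0.7083) = 23.490°.
λ₂ = 111.780° + 23.490° = 135.27°.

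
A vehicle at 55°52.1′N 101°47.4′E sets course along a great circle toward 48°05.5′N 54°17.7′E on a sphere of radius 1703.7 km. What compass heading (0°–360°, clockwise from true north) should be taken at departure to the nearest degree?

With φ₁ = 0.9751, φ₂ = 0.8394, Δλ = -0.8289 rad, the forward-azimuth formula gives
θ = atan2( sin Δλ cos φ₂ , cos φ₁ sin φ₂ − sin φ₁ cos φ₂ cos Δλ ) = atan2(-0.4924, 0.0440) = -84.89°.
Adding 360° brings this into [0°, 360°): 275°.

275°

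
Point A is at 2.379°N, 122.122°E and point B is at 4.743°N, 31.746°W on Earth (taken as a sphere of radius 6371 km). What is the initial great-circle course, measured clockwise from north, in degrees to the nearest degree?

285°

Δλ = -153.868° = -2.6855 rad.
y = sin Δλ · cos φ₂ = (-0.4404)(0.9966) = -0.4389
x = cos φ₁ sin φ₂ − sin φ₁ cos φ₂ cos Δλ = (0.9991)(0.0827) − (0.0415)(0.9966)(-0.8978) = 0.1198
θ = atan2(y, x) = -74.74°; adding 360° gives 285°.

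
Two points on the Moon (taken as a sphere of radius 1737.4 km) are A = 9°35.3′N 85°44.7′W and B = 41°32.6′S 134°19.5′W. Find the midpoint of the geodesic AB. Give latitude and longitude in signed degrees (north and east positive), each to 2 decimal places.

-17.41°, -106.50°

Central angle δ = 1.1834 rad. Interpolating on the sphere with fraction f = 0.5:
P = [sin((1−f)δ)·A + sin(fδ)·B] / sin δ = 0.6024·A + 0.6024·B in Cartesian coordinates,
giving P = (-0.2710, -0.9149, -0.2992), i.e. latitude -17.41°, longitude -106.50°.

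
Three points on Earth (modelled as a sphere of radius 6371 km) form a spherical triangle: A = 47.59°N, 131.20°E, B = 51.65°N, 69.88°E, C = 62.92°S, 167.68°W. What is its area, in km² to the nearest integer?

49236157 km²

Side lengths (central angles): a = 2.5864, b = 2.1049, c = 0.6764 rad; semiperimeter s = 2.6838.
By l'Huilier's theorem, tan(E/4) = √[tan(s/2) tan((s−a)/2) tan((s−b)/2) tan((s−c)/2)], giving spherical excess E = 1.2130 rad.
Area = E·R² = 1.2130 × (6371)² ≈ 49236157 km².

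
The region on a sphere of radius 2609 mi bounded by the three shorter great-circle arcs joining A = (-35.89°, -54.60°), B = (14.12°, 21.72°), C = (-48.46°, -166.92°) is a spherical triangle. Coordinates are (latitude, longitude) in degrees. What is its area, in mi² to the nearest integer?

Side lengths (central angles): a = 2.5294, b = 1.3338, c = 1.5280 rad; semiperimeter s = 2.6956.
By l'Huilier's theorem, tan(E/4) = √[tan(s/2) tan((s−a)/2) tan((s−b)/2) tan((s−c)/2)], giving spherical excess E = 1.6693 rad.
Area = E·R² = 1.6693 × (2609)² ≈ 11362997 mi².

11362997 mi²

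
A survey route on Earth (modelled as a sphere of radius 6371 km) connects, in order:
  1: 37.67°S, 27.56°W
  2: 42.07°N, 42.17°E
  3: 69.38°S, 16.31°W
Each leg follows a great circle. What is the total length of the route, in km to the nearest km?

Leg 1→2: central angle 1.7782 rad, distance 11328.8 km.
Leg 2→3: central angle 2.0834 rad, distance 13273.3 km.
Total: 11328.8 + 13273.3 ≈ 24602 km.

24602 km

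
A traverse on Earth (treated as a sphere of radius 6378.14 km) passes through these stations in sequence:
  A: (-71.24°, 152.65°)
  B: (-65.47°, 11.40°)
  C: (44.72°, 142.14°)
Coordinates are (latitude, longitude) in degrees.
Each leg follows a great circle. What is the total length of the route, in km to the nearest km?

20833 km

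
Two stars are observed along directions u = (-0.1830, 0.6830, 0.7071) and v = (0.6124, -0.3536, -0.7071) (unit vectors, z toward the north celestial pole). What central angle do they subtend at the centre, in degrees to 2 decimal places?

u·v = -0.8536; |u| = 1.0000, |v| = 1.0000.
cos θ = (u·v)/(|u||v|) = -0.8536, so θ = 148.60°.

148.60°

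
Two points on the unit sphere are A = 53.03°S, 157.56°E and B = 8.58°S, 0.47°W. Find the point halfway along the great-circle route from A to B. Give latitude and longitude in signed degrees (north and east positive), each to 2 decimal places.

The central angle between A and B is δ = 2.0178 rad.
With f = 0.5, the slerp weights are sin((1−f)δ)/sin δ = 0.9385 and sin(fδ)/sin δ = 0.9385.
Weighted sum of the unit vectors: (0.9385)·(-0.5559,0.2296,-0.7990) + (0.9385)·(0.9888,-0.0081,-0.1492) = (0.4063, 0.2078, -0.8898).
Converting back: φ = atan2(z, √(x²+y²)) = -62.85°, λ = atan2(y, x) = 27.09°.

-62.85°, 27.09°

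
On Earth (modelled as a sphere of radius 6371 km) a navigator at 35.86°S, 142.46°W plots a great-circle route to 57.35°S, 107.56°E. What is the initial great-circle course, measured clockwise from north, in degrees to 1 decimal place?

212.7°

With φ₁ = -0.6259, φ₂ = -1.0009, Δλ = -1.9195 rad, the forward-azimuth formula gives
θ = atan2( sin Δλ cos φ₂ , cos φ₁ sin φ₂ − sin φ₁ cos φ₂ cos Δλ ) = atan2(-0.5070, -0.7904) = -147.32°.
Adding 360° brings this into [0°, 360°): 212.7°.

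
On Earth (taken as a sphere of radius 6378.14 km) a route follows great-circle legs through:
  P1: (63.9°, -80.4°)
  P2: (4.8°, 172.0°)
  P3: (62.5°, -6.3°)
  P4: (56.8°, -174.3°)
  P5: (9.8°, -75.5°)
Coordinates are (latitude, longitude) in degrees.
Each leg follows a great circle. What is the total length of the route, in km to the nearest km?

39283 km

Leg P1→P2: central angle 1.6282 rad, distance 10385.1 km.
Leg P2→P3: central angle 1.9668 rad, distance 12544.3 km.
Leg P3→P4: central angle 1.0531 rad, distance 6716.6 km.
Leg P4→P5: central angle 1.5109 rad, distance 9636.6 km.
Total: 10385.1 + 12544.3 + 6716.6 + 9636.6 ≈ 39283 km.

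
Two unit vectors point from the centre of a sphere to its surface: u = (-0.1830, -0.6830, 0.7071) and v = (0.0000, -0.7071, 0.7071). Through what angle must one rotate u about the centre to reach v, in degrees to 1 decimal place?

10.6°

u·v = 0.9829; |u| = 1.0000, |v| = 1.0000.
cos θ = (u·v)/(|u||v|) = 0.9830, so θ = 10.6°.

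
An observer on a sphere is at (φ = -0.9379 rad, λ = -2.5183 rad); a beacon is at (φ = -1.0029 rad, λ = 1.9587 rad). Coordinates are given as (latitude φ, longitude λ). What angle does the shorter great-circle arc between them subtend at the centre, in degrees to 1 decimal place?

With latitudes φ₁ = -53.738°, φ₂ = -57.462° and longitude difference Δλ = -103.487°:
Haversine: a = sin²(Δφ/2) + cos φ₁ cos φ₂ sin²(Δλ/2) = 0.0011 + (0.5915)(0.5379)(0.6166) = 0.19722.
Central angle c = 2·arcsin(√a) = 0.92033 rad.
So the angular separation is 52.7°.

52.7°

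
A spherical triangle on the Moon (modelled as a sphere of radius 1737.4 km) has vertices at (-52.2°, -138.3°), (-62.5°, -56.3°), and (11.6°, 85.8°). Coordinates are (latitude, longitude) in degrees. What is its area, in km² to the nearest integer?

Side lengths (central angles): a = 2.1356, b = 2.2019, c = 0.7373 rad; semiperimeter s = 2.5374.
By l'Huilier's theorem, tan(E/4) = √[tan(s/2) tan((s−a)/2) tan((s−b)/2) tan((s−c)/2)], giving spherical excess E = 1.4297 rad.
Area = E·R² = 1.4297 × (1737.4)² ≈ 4315782 km².

4315782 km²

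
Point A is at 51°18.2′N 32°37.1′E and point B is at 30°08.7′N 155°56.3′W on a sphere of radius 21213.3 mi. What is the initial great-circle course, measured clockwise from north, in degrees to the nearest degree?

7°

With φ₁ = 0.8954, φ₂ = 0.5261, Δλ = 2.9923 rad, the forward-azimuth formula gives
θ = atan2( sin Δλ cos φ₂ , cos φ₁ sin φ₂ − sin φ₁ cos φ₂ cos Δλ ) = atan2(0.1287, 0.9814) = 7.47°.
So the initial bearing is 7°.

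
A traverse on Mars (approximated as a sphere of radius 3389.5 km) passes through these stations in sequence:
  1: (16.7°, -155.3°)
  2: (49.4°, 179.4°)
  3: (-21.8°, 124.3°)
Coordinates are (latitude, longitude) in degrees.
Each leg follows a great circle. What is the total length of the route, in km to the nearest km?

7390 km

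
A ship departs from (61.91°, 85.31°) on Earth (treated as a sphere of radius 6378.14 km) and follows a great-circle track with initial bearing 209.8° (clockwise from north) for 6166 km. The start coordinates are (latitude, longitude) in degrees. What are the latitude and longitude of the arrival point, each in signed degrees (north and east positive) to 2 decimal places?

9.49°, 60.81°

Angular distance δ = d/R = 6166/6378.14 = 0.96674 rad; initial bearing θ = 3.6617 rad.
sin φ₂ = sin φ₁ cos δ + cos φ₁ sin δ cos θ = (0.8822)(0.5680) + (0.4709)(0.8230)(-0.8678) = 0.1648, so φ₂ = 9.49°.
Δλ = atan2(sin θ sin δ cos φ₁, cos δ − sin φ₁ sin φ₂) = atan2(-0.1926, 0.4226) = -24.500°.
λ₂ = 85.310° − 24.500° = 60.81°.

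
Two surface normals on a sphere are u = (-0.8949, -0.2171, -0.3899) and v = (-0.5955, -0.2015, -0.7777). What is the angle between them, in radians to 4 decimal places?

u·v = 0.8799; |u| = 1.0000, |v| = 1.0000.
cos θ = (u·v)/(|u||v|) = 0.8799, so θ = 0.4952 rad.

0.4952 rad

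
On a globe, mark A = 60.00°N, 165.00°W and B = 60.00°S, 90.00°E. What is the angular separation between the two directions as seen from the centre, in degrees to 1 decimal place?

144.6°

In radians: φ₁ = 1.0472, φ₂ = -1.0472, Δλ = -105.000° = -1.8326 rad.
cos c = sin φ₁ sin φ₂ + cos φ₁ cos φ₂ cos Δλ = (0.8660)(-0.8660) + (0.5000)(0.5000)(-0.2588) = -0.81470,
so c = arccos(-0.81470) = 2.52302 rad.
So the angular separation is 144.6°.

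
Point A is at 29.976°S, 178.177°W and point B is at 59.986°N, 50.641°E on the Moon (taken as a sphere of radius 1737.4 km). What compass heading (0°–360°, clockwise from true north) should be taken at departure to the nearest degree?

327°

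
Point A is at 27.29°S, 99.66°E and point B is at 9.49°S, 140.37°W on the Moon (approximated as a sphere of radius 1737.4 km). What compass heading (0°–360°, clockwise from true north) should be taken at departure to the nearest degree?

Δλ = 119.970° = 2.0939 rad.
y = sin Δλ · cos φ₂ = (0.8663)(0.9863) = 0.8544
x = cos φ₁ sin φ₂ − sin φ₁ cos φ₂ cos Δλ = (0.8887)(-0.1649) − (-0.4585)(0.9863)(-0.4995) = -0.3724
θ = atan2(y, x) = 113.55°, so the bearing is 114°.

114°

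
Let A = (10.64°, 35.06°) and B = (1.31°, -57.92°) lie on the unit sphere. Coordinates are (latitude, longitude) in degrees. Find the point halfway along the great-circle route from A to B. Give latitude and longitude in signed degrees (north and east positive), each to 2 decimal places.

8.64°, -11.95°

The central angle between A and B is δ = 1.6177 rad.
With f = 0.5, the slerp weights are sin((1−f)δ)/sin δ = 0.7243 and sin(fδ)/sin δ = 0.7243.
Weighted sum of the unit vectors: (0.7243)·(0.8045,0.5646,0.1846) + (0.7243)·(0.5310,-0.8471,0.0229) = (0.9672, -0.2046, 0.1503).
Converting back: φ = atan2(z, √(x²+y²)) = 8.64°, λ = atan2(y, x) = -11.95°.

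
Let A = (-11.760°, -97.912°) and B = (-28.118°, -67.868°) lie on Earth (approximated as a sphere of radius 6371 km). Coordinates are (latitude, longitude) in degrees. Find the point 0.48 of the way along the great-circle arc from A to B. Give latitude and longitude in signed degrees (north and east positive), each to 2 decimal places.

The central angle between A and B is δ = 0.5670 rad.
With f = 0.48, the slerp weights are sin((1−f)δ)/sin δ = 0.5410 and sin(fδ)/sin δ = 0.5005.
Weighted sum of the unit vectors: (0.5410)·(-0.1348,-0.9697,-0.2038) + (0.5005)·(0.3323,-0.8170,-0.4713) = (0.0934, -0.9335, -0.3461).
Converting back: φ = atan2(z, √(x²+y²)) = -20.25°, λ = atan2(y, x) = -84.29°.

-20.25°, -84.29°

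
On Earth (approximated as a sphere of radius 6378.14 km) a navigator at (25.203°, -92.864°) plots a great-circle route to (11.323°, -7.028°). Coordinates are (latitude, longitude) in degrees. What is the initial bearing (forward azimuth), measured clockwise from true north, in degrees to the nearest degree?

Δλ = 85.836° = 1.4981 rad.
y = sin Δλ · cos φ₂ = (0.9974)(0.9805) = 0.9779
x = cos φ₁ sin φ₂ − sin φ₁ cos φ₂ cos Δλ = (0.9048)(0.1963) − (0.4258)(0.9805)(0.0726) = 0.1473
θ = atan2(y, x) = 81.43°, so the bearing is 81°.

81°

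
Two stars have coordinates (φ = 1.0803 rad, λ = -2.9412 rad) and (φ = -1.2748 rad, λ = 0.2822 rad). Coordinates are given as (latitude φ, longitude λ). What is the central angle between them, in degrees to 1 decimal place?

Let φ₁ = 1.0803 rad, φ₂ = -1.2748 rad, and Δλ = -3.0598 rad.
cos c = sin φ₁ sin φ₂ + cos φ₁ cos φ₂ cos Δλ = (0.8821)(-0.9565) + (0.4711)(0.2917)(-0.9967) = -0.98068,
so c = arccos(-0.98068) = 2.94473 rad.
So the angular separation is 168.7°.

168.7°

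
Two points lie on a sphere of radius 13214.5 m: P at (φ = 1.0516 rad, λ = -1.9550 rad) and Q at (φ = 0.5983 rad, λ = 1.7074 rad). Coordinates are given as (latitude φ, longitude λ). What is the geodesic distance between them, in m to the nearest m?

18989 m

Let φ₁ = 1.0516 rad, φ₂ = 0.5983 rad, and Δλ = -2.6208 rad.
cos c = sin φ₁ sin φ₂ + cos φ₁ cos φ₂ cos Δλ = (0.8682)(0.5632) + (0.4962)(0.8263)(-0.8674) = 0.13338,
so c = arccos(0.13338) = 1.43702 rad.
Distance = R·c = 13214.5 × 1.4370 ≈ 18989 m.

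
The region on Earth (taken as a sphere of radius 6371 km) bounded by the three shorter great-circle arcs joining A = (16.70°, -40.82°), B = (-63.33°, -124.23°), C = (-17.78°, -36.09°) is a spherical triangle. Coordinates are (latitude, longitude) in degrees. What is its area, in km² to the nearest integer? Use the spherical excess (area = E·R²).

Side lengths (central angles): a = 1.2800, b = 0.6073, c = 1.7798 rad; semiperimeter s = 1.8335.
By l'Huilier's theorem, tan(E/4) = √[tan(s/2) tan((s−a)/2) tan((s−b)/2) tan((s−c)/2)], giving spherical excess E = 0.3340 rad.
Area = E·R² = 0.3340 × (6371)² ≈ 13557304 km².

13557304 km²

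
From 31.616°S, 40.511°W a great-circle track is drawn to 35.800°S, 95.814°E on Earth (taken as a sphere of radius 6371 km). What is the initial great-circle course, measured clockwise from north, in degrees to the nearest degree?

With φ₁ = -0.5518, φ₂ = -0.6248, Δλ = 2.3793 rad, the forward-azimuth formula gives
θ = atan2( sin Δλ cos φ₂ , cos φ₁ sin φ₂ − sin φ₁ cos φ₂ cos Δλ ) = atan2(0.5601, -0.8057) = 145.19°.
So the initial bearing is 145°.

145°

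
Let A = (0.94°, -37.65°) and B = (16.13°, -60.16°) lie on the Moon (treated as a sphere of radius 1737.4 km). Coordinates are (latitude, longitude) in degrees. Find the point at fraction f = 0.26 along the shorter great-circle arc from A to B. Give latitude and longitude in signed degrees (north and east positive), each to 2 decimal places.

Central angle δ = 0.4693 rad. Interpolating on the sphere with fraction f = 0.26:
P = [sin((1−f)δ)·A + sin(fδ)·B] / sin δ = 0.7525·A + 0.2691·B in Cartesian coordinates,
giving P = (0.7244, -0.6839, 0.0871), i.e. latitude 5.00°, longitude -43.35°.

5.00°, -43.35°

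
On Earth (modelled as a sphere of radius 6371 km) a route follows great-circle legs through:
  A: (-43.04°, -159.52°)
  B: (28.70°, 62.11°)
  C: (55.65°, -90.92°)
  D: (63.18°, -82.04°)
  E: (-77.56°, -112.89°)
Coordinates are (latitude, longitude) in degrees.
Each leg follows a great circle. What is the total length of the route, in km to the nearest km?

43046 km

Leg A→B: central angle 2.5097 rad, distance 15989.6 km.
Leg B→C: central angle 1.6154 rad, distance 10291.9 km.
Leg C→D: central angle 0.1530 rad, distance 974.5 km.
Leg D→E: central angle 2.4784 rad, distance 15789.9 km.
Total: 15989.6 + 10291.9 + 974.5 + 15789.9 ≈ 43046 km.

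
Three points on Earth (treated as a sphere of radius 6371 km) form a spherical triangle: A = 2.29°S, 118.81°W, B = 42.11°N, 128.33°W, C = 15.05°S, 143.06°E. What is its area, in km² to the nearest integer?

Side lengths (central angles): a = 1.7282, b = 1.6972, c = 0.7894 rad; semiperimeter s = 2.1074.
By l'Huilier's theorem, tan(E/4) = √[tan(s/2) tan((s−a)/2) tan((s−b)/2) tan((s−c)/2)], giving spherical excess E = 0.9163 rad.
Area = E·R² = 0.9163 × (6371)² ≈ 37192704 km².

37192704 km²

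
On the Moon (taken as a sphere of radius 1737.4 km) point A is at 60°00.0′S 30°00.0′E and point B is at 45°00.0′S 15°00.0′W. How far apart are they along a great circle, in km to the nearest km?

922 km

Let φ₁ = -1.0472 rad, φ₂ = -0.7854 rad, and Δλ = -0.7854 rad.
Haversine: a = sin²(Δφ/2) + cos φ₁ cos φ₂ sin²(Δλ/2) = 0.0170 + (0.5000)(0.7071)(0.1464) = 0.06881.
Central angle c = 2·arcsin(√a) = 0.53086 rad.
Distance = R·c = 1737.4 × 0.5309 ≈ 922 km.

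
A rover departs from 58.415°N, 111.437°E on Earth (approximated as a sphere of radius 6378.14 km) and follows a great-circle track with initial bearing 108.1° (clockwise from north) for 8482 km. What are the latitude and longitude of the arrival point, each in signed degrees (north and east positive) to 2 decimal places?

2.59°, 178.96°

Angular distance δ = d/R = 8482/6378.14 = 1.32985 rad; initial bearing θ = 1.8867 rad.
sin φ₂ = sin φ₁ cos δ + cos φ₁ sin δ cos θ = (0.8519)(0.2386) + (0.5238)(0.9711)(-0.3107) = 0.0452, so φ₂ = 2.59°.
Δλ = atan2(sin θ sin δ cos φ₁, cos δ − sin φ₁ sin φ₂) = atan2(0.4835, 0.2001) = 67.519°.
λ₂ = 111.437° + 67.519° = 178.96°.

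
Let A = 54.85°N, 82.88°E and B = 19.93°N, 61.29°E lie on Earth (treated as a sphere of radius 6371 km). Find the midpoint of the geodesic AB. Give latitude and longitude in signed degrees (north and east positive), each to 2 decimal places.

Central angle δ = 0.6730 rad. Interpolating on the sphere with fraction f = 0.5:
P = [sin((1−f)δ)·A + sin(fδ)·B] / sin δ = 0.5297·A + 0.5297·B in Cartesian coordinates,
giving P = (0.2770, 0.7394, 0.6137), i.e. latitude 37.86°, longitude 69.46°.

37.86°, 69.46°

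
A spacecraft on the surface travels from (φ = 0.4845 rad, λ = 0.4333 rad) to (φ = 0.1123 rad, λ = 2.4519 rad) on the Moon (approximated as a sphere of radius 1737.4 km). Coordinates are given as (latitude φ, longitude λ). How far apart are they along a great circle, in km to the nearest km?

3311 km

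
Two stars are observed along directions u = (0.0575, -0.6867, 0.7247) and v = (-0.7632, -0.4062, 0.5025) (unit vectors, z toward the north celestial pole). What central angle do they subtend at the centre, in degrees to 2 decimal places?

53.19°

u·v = 0.5992; |u| = 1.0000, |v| = 1.0000.
cos θ = (u·v)/(|u||v|) = 0.5992, so θ = 53.19°.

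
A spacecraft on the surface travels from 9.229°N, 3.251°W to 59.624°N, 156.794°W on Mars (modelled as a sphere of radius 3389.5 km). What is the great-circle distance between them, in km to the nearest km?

With latitudes φ₁ = 9.229°, φ₂ = 59.624° and longitude difference Δλ = -153.543°:
Haversine: a = sin²(Δφ/2) + cos φ₁ cos φ₂ sin²(Δλ/2) = 0.1813 + (0.9871)(0.5057)(0.9476) = 0.65424.
Central angle c = 2·arcsin(√a) = 1.88440 rad.
Distance = R·c = 3389.5 × 1.8844 ≈ 6387 km.

6387 km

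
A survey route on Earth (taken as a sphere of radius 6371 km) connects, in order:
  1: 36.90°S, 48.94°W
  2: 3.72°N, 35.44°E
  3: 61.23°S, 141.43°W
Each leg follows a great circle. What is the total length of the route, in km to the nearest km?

23373 km

Leg 1→2: central angle 1.5316 rad, distance 9757.8 km.
Leg 2→3: central angle 2.1370 rad, distance 13614.9 km.
Total: 9757.8 + 13614.9 ≈ 23373 km.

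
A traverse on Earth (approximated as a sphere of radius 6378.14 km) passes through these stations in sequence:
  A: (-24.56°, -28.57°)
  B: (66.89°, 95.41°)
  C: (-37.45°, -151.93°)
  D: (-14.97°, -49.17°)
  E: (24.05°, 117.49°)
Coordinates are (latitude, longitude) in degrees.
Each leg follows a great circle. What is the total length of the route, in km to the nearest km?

57172 km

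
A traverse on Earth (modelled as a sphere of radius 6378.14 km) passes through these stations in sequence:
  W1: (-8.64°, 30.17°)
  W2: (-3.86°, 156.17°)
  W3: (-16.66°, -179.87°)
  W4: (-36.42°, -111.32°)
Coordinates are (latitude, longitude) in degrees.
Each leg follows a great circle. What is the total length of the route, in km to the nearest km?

23892 km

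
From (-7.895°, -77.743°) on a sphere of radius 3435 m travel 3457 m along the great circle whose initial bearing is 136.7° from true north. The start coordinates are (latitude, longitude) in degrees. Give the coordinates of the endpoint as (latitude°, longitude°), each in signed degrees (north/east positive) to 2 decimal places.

-43.04°, -25.29°

Angular distance δ = d/R = 3457/3435 = 1.00640 rad; initial bearing θ = 2.3859 rad.
sin φ₂ = sin φ₁ cos δ + cos φ₁ sin δ cos θ = (-0.1374)(0.5349) + (0.9905)(0.8449)(-0.7278) = -0.6826, so φ₂ = -43.04°.
Δλ = atan2(sin θ sin δ cos φ₁, cos δ − sin φ₁ sin φ₂) = atan2(0.5740, 0.4411) = 52.454°.
λ₂ = -77.743° + 52.454° = -25.29°.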